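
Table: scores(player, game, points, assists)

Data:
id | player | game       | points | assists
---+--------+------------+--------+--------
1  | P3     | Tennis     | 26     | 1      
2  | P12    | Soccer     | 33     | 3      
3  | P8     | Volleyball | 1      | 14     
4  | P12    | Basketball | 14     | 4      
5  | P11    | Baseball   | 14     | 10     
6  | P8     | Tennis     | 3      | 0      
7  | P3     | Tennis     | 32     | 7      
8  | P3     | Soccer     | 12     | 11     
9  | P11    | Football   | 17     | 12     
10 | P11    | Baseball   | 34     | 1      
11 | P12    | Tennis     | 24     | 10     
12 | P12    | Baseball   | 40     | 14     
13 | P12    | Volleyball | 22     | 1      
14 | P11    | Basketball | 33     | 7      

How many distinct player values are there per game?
SELECT game, COUNT(DISTINCT player)
FROM scores
GROUP BY game

Result:
  Baseball: 2 distinct
  Basketball: 2 distinct
  Football: 1 distinct
  Soccer: 2 distinct
  Tennis: 3 distinct
  Volleyball: 2 distinct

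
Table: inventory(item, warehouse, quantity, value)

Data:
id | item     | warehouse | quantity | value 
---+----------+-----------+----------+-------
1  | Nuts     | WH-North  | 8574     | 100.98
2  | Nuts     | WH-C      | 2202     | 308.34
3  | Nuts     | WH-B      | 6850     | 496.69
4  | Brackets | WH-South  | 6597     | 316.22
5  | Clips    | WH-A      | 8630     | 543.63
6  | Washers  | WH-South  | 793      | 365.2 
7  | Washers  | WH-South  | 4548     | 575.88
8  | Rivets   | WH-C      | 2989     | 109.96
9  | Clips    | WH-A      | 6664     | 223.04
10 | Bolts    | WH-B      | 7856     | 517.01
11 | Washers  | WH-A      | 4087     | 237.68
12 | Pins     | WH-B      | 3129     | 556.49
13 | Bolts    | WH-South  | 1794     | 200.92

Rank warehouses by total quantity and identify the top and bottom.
SELECT warehouse, SUM(quantity)
FROM inventory
GROUP BY warehouse
ORDER BY SUM(quantity)

All groups:
  WH-C: 5191
  WH-North: 8574
  WH-South: 13732
  WH-B: 17835
  WH-A: 19381

Highest: WH-A (19381)
Lowest: WH-C (5191)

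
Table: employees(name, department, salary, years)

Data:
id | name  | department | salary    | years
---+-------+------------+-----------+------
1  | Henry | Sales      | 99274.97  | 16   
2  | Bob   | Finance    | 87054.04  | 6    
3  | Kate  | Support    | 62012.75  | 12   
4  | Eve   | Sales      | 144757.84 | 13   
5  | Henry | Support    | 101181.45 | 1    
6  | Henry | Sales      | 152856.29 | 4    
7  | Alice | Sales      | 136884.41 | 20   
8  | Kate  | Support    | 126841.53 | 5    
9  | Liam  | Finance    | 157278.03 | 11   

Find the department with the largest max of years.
SELECT department, MAX(years) as val
FROM employees
GROUP BY department
ORDER BY val DESC
LIMIT 1

Result: Sales with max(years) = 20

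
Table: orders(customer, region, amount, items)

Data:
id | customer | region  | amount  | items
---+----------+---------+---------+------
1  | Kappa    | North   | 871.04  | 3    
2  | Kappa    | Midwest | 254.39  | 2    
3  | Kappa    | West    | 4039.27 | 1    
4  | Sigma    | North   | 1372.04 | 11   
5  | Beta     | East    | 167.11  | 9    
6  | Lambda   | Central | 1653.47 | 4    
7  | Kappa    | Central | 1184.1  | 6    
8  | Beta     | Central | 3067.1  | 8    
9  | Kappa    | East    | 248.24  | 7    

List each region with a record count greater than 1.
SELECT region, COUNT(*) as cnt
FROM orders
GROUP BY region
HAVING COUNT(*) > 1

Result:
  Central: 3
  East: 2
  North: 2

Note: HAVING filters groups after aggregation, WHERE filters rows before.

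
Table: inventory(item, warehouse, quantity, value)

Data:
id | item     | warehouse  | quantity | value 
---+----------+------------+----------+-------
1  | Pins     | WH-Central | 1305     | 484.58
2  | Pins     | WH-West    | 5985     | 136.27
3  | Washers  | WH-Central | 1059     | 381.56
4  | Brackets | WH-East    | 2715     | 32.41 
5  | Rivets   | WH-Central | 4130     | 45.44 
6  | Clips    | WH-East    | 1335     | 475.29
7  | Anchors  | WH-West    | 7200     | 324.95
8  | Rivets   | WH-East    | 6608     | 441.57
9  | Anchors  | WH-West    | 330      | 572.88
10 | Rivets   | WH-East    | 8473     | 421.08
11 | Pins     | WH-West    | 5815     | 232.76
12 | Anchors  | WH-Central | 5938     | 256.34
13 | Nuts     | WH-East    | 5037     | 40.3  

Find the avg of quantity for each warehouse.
SELECT warehouse, AVG(quantity) as result
FROM inventory
GROUP BY warehouse

Result:
  WH-Central: 3108.00
  WH-East: 4833.60
  WH-West: 4832.50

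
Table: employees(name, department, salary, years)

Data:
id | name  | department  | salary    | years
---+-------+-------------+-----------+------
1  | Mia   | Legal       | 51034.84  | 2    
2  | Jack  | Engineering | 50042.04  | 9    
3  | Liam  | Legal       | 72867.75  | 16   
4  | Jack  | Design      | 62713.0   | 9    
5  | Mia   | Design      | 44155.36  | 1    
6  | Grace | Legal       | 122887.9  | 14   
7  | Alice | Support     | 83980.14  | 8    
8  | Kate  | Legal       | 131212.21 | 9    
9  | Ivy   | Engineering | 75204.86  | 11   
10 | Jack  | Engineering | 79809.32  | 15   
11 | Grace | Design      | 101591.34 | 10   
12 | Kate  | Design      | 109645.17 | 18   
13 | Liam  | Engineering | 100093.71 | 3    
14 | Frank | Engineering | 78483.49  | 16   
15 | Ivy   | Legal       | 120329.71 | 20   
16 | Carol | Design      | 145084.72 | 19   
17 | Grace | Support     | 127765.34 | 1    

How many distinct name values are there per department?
SELECT department, COUNT(DISTINCT name)
FROM employees
GROUP BY department

Result:
  Design: 5 distinct
  Engineering: 4 distinct
  Legal: 5 distinct
  Support: 2 distinct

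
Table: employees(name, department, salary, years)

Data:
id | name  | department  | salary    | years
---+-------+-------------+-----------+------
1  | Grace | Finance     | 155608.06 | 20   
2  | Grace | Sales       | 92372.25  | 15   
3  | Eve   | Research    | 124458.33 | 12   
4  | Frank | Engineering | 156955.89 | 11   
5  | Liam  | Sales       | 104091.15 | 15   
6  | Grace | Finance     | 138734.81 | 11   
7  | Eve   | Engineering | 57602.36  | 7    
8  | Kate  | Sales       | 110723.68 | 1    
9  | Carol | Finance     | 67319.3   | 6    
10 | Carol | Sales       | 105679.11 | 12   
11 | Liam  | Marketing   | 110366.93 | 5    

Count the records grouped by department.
SELECT department, COUNT(*) as count
FROM employees
GROUP BY department

Result:
  Engineering: 2
  Finance: 3
  Marketing: 1
  Research: 1
  Sales: 4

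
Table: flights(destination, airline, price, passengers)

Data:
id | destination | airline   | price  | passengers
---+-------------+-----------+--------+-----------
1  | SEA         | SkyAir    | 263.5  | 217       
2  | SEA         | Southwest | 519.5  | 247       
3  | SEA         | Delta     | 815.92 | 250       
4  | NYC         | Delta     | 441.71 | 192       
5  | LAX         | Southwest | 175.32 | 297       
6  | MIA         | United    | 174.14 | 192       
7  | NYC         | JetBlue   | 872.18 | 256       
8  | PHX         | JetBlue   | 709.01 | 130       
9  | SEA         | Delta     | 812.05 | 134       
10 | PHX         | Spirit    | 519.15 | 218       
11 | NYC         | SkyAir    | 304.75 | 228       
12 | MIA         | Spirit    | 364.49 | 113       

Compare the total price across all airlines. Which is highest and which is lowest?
SELECT airline, SUM(price)
FROM flights
GROUP BY airline
ORDER BY SUM(price)

All groups:
  United: 174.14
  SkyAir: 568.25
  Southwest: 694.82
  Spirit: 883.64
  JetBlue: 1581.19
  Delta: 2069.68

Highest: Delta (2069.68)
Lowest: United (174.14)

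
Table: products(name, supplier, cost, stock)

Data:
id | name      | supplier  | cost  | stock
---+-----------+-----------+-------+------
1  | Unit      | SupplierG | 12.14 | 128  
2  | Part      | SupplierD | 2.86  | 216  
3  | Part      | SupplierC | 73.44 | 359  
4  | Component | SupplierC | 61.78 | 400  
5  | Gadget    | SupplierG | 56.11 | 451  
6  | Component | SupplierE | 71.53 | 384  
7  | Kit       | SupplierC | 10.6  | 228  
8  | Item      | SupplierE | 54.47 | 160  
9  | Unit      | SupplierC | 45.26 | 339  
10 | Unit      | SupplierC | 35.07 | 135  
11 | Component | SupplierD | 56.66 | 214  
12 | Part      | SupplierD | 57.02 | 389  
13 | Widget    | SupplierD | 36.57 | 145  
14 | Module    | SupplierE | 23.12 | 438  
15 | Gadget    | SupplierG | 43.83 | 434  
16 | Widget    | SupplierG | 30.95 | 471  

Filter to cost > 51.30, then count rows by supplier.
SELECT supplier, COUNT(*)
FROM products
WHERE cost > 51.30
GROUP BY supplier

Note: WHERE filters rows before grouping.

Result:
  SupplierC: 2
  SupplierD: 2
  SupplierE: 2
  SupplierG: 1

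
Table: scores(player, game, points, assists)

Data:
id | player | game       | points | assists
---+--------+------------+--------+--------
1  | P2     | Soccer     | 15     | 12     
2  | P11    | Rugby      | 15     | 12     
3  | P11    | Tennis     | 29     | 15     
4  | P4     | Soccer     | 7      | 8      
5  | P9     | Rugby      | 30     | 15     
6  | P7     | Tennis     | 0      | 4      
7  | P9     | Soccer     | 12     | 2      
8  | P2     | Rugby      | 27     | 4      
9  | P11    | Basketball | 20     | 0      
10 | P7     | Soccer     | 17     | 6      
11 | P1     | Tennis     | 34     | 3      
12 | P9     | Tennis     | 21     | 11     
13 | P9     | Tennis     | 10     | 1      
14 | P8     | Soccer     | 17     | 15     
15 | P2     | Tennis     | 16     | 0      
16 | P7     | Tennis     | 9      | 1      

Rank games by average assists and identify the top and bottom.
SELECT game, AVG(assists)
FROM scores
GROUP BY game
ORDER BY AVG(assists)

All groups:
  Basketball: 0.00
  Tennis: 5.00
  Soccer: 8.60
  Rugby: 10.33

Highest: Rugby (10.33)
Lowest: Basketball (0.00)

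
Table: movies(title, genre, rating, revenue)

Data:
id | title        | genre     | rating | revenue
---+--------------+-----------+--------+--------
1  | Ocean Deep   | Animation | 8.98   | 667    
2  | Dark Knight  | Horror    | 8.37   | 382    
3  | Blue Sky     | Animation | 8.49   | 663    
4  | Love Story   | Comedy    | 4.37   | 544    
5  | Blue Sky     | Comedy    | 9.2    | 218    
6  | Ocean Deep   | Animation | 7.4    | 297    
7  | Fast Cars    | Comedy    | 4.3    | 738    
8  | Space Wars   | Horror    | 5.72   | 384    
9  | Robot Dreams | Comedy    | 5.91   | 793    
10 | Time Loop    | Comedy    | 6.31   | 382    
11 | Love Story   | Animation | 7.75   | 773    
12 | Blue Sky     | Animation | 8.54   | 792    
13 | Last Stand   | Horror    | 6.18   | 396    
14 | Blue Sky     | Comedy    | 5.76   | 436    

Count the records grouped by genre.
SELECT genre, COUNT(*) as count
FROM movies
GROUP BY genre

Result:
  Animation: 5
  Comedy: 6
  Horror: 3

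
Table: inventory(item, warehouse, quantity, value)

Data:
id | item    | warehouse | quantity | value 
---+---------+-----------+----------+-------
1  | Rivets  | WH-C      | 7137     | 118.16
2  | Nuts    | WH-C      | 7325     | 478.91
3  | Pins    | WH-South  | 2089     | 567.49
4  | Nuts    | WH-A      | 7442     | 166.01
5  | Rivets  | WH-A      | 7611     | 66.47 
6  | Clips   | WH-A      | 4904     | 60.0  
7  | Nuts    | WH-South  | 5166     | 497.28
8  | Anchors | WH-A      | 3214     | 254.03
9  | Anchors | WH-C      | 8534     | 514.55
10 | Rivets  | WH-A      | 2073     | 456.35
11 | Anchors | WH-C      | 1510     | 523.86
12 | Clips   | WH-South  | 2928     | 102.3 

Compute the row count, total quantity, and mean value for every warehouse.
SELECT warehouse,
       COUNT(*) as cnt,
       SUM(quantity) as total_quantity,
       AVG(value) as avg_value
FROM inventory
GROUP BY warehouse

Result:
  WH-A: 5 records, 25244 total quantity, 200.57 avg value
  WH-C: 4 records, 24506 total quantity, 408.87 avg value
  WH-South: 3 records, 10183 total quantity, 389.02 avg value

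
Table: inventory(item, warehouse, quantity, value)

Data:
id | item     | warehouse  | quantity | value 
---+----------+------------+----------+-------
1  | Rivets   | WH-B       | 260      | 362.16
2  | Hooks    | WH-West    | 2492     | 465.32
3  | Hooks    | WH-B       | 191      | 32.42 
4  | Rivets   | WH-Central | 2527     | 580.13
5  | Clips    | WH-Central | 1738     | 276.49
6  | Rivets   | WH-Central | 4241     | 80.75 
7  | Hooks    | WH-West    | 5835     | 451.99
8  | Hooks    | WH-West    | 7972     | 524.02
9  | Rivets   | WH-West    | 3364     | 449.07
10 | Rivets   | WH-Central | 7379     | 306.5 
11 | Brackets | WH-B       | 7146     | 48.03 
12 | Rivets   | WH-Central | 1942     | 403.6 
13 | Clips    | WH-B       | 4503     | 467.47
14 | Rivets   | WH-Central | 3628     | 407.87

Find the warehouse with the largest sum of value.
SELECT warehouse, SUM(value) as val
FROM inventory
GROUP BY warehouse
ORDER BY val DESC
LIMIT 1

Result: WH-Central with sum(value) = 2055.34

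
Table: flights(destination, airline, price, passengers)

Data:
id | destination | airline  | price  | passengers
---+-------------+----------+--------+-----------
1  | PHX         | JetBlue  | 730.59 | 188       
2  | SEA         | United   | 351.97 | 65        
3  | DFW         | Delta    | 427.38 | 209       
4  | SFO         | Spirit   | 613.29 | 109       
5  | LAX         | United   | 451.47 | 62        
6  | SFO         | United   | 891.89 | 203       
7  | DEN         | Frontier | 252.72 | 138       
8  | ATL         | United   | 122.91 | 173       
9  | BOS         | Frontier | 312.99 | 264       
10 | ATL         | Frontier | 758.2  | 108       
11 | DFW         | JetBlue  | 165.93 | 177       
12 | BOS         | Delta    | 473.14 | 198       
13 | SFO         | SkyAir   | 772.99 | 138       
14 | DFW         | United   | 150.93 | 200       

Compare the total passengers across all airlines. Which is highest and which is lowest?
SELECT airline, SUM(passengers)
FROM flights
GROUP BY airline
ORDER BY SUM(passengers)

All groups:
  Spirit: 109
  SkyAir: 138
  JetBlue: 365
  Delta: 407
  Frontier: 510
  United: 703

Highest: United (703)
Lowest: Spirit (109)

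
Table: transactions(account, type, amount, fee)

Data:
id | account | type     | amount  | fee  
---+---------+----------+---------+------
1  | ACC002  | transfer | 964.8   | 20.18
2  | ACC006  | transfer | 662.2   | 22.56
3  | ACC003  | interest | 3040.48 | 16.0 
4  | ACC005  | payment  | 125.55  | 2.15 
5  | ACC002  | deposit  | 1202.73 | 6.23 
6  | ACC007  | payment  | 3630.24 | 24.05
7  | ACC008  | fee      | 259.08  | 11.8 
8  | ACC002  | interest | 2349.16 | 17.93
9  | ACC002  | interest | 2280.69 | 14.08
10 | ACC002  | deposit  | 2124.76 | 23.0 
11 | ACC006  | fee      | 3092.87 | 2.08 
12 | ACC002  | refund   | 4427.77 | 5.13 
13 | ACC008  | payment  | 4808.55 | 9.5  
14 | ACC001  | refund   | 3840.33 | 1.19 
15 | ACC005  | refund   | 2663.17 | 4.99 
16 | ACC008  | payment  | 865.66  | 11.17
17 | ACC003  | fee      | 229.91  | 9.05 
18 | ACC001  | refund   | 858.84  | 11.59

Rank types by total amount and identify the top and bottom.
SELECT type, SUM(amount)
FROM transactions
GROUP BY type
ORDER BY SUM(amount)

All groups:
  transfer: 1627.00
  deposit: 3327.49
  fee: 3581.86
  interest: 7670.33
  payment: 9430.00
  refund: 11790.11

Highest: refund (11790.11)
Lowest: transfer (1627.00)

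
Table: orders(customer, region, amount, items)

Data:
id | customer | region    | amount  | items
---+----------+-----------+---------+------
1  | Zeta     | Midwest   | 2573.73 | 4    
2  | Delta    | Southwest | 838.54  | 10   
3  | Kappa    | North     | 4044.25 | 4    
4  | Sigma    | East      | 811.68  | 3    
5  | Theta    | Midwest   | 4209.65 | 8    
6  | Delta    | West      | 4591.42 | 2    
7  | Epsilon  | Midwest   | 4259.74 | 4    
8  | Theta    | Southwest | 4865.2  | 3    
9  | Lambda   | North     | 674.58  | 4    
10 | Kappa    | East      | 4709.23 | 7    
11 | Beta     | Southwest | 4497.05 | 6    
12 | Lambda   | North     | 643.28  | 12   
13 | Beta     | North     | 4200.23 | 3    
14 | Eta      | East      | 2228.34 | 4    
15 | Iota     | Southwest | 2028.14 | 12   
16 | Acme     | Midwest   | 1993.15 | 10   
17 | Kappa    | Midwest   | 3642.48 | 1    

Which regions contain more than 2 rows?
SELECT region, COUNT(*) as cnt
FROM orders
GROUP BY region
HAVING COUNT(*) > 2

Result:
  East: 3
  Midwest: 5
  North: 4
  Southwest: 4

Note: HAVING filters groups after aggregation, WHERE filters rows before.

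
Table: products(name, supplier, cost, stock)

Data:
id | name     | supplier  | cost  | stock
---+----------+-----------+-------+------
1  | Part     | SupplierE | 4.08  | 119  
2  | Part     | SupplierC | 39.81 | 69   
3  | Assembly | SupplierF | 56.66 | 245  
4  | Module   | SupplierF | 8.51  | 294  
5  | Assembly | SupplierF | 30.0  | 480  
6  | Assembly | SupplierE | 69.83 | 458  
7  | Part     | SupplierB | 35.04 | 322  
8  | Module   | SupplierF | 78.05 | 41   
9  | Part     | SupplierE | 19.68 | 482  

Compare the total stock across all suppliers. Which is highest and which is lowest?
SELECT supplier, SUM(stock)
FROM products
GROUP BY supplier
ORDER BY SUM(stock)

All groups:
  SupplierC: 69
  SupplierB: 322
  SupplierE: 1059
  SupplierF: 1060

Highest: SupplierF (1060)
Lowest: SupplierC (69)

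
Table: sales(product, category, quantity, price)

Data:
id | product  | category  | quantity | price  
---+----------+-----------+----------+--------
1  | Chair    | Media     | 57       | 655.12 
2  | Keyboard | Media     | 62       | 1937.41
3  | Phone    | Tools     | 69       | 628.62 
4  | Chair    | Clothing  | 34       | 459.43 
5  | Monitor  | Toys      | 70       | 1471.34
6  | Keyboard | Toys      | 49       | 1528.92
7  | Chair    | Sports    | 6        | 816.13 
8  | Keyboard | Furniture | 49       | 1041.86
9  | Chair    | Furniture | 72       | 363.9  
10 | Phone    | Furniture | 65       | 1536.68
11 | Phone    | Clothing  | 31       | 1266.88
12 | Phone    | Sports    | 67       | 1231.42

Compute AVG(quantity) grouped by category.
SELECT category, AVG(quantity) as result
FROM sales
GROUP BY category

Result:
  Clothing: 32.50
  Furniture: 62.00
  Media: 59.50
  Sports: 36.50
  Tools: 69.00
  Toys: 59.50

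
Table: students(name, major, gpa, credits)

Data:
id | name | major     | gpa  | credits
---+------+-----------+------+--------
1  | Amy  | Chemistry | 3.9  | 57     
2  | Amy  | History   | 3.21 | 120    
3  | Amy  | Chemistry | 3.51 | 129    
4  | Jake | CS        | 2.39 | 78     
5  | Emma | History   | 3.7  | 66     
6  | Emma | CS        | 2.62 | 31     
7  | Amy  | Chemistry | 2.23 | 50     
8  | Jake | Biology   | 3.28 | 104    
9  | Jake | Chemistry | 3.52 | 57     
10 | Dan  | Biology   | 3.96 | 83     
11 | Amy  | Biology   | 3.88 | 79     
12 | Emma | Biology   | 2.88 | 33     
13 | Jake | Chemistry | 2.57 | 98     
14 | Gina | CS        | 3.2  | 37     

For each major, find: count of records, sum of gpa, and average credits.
SELECT major,
       COUNT(*) as cnt,
       SUM(gpa) as total_gpa,
       AVG(credits) as avg_credits
FROM students
GROUP BY major

Result:
  Biology: 4 records, 14.00 total gpa, 74.75 avg credits
  CS: 3 records, 8.21 total gpa, 48.67 avg credits
  Chemistry: 5 records, 15.73 total gpa, 78.20 avg credits
  History: 2 records, 6.91 total gpa, 93.00 avg credits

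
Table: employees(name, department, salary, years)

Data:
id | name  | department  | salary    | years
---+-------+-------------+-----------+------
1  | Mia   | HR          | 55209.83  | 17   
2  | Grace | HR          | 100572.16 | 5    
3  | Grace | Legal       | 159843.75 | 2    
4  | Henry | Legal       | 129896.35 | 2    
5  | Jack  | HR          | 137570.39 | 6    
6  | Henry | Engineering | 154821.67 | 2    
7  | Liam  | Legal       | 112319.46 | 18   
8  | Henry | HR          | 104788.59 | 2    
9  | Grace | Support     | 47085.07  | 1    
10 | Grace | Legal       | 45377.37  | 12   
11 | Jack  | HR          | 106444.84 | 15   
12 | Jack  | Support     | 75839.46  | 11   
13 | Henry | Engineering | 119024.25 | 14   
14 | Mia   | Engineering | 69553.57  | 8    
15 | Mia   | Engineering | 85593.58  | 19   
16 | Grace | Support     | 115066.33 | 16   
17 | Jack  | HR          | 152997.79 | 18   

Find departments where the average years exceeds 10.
SELECT department, AVG(years)
FROM employees
GROUP BY department
HAVING AVG(years) > 10

Result:
  Engineering: avg=10.75
  HR: avg=10.50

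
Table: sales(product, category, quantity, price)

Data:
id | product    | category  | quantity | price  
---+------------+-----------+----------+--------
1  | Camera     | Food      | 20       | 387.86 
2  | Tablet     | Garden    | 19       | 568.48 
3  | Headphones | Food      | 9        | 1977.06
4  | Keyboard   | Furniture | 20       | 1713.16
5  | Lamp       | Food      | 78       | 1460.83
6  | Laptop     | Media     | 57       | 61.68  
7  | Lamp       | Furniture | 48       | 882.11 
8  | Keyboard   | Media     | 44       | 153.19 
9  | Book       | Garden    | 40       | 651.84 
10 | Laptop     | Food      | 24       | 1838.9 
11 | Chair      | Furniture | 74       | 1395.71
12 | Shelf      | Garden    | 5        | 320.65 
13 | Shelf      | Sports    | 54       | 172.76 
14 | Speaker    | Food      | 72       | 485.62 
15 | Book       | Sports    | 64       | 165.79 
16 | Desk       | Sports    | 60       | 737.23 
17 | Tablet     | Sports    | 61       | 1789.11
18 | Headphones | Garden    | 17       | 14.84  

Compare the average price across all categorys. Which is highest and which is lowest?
SELECT category, AVG(price)
FROM sales
GROUP BY category
ORDER BY AVG(price)

All groups:
  Media: 107.44
  Garden: 388.95
  Sports: 716.22
  Food: 1230.05
  Furniture: 1330.33

Highest: Furniture (1330.33)
Lowest: Media (107.44)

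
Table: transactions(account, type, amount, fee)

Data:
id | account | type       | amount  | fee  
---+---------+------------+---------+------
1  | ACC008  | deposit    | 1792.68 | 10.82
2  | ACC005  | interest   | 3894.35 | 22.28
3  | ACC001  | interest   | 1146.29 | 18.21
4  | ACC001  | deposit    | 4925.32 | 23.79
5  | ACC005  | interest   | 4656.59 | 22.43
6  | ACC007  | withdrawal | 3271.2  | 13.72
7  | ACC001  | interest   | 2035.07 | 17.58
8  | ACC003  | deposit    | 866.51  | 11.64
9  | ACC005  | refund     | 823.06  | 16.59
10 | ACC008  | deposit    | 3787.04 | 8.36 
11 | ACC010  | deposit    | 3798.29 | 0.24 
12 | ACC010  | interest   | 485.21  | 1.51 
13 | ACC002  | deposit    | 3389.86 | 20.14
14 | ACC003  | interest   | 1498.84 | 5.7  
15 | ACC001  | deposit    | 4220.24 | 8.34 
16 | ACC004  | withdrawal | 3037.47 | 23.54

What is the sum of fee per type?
SELECT type, SUM(fee) as result
FROM transactions
GROUP BY type

Result:
  deposit: 83.33
  interest: 87.71
  refund: 16.59
  withdrawal: 37.26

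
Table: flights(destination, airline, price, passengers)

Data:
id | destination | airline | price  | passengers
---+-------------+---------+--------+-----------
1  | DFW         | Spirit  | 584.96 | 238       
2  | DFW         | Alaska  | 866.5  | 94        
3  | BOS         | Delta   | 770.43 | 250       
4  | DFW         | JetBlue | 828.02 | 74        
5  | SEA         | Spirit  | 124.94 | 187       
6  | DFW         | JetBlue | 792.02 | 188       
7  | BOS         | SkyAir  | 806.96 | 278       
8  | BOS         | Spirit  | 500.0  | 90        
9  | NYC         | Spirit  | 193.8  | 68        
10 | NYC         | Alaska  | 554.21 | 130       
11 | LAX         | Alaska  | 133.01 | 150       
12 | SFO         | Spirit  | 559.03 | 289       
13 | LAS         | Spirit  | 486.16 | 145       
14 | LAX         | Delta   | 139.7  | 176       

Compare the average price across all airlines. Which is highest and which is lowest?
SELECT airline, AVG(price)
FROM flights
GROUP BY airline
ORDER BY AVG(price)

All groups:
  Spirit: 408.15
  Delta: 455.07
  Alaska: 517.91
  SkyAir: 806.96
  JetBlue: 810.02

Highest: JetBlue (810.02)
Lowest: Spirit (408.15)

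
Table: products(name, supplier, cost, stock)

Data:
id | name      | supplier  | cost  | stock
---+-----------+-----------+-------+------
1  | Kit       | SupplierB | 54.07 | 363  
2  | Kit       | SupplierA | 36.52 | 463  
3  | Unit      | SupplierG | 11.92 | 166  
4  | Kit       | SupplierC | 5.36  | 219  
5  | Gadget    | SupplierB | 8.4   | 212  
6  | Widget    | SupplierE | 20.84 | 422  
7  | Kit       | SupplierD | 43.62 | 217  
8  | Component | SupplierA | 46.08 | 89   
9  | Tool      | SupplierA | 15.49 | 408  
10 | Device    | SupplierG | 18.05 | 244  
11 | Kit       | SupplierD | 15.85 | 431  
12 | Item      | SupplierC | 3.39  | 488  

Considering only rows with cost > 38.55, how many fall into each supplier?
SELECT supplier, COUNT(*)
FROM products
WHERE cost > 38.55
GROUP BY supplier

Note: WHERE filters rows before grouping.

Result:
  SupplierA: 1
  SupplierB: 1
  SupplierD: 1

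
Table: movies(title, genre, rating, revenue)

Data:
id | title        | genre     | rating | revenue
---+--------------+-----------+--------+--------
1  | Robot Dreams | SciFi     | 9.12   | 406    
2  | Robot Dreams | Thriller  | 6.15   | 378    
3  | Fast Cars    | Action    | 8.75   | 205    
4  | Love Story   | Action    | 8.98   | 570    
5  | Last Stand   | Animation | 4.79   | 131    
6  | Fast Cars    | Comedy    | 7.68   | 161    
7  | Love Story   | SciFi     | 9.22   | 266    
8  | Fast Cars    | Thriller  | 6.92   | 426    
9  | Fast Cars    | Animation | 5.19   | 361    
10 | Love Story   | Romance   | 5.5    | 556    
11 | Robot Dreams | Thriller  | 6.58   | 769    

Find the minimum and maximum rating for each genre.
SELECT genre, MIN(rating), MAX(rating)
FROM movies
GROUP BY genre

Result:
  Action: min=8.75, max=8.98
  Animation: min=4.79, max=5.19
  Comedy: min=7.68, max=7.68
  Romance: min=5.50, max=5.50
  SciFi: min=9.12, max=9.22
  Thriller: min=6.15, max=6.92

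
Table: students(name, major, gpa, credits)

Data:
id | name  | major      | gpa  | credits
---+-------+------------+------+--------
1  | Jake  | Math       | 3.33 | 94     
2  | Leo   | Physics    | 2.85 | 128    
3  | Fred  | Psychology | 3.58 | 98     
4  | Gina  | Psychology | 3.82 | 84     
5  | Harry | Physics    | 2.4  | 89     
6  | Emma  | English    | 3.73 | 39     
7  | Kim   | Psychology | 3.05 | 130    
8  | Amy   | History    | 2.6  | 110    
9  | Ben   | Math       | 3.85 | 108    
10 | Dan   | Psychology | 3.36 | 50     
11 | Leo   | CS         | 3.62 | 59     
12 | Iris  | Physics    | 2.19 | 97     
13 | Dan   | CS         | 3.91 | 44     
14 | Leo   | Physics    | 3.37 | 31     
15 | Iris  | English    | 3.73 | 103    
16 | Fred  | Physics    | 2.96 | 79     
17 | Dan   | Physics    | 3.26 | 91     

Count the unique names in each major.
SELECT major, COUNT(DISTINCT name)
FROM students
GROUP BY major

Result:
  CS: 2 distinct
  English: 2 distinct
  History: 1 distinct
  Math: 2 distinct
  Physics: 5 distinct
  Psychology: 4 distinct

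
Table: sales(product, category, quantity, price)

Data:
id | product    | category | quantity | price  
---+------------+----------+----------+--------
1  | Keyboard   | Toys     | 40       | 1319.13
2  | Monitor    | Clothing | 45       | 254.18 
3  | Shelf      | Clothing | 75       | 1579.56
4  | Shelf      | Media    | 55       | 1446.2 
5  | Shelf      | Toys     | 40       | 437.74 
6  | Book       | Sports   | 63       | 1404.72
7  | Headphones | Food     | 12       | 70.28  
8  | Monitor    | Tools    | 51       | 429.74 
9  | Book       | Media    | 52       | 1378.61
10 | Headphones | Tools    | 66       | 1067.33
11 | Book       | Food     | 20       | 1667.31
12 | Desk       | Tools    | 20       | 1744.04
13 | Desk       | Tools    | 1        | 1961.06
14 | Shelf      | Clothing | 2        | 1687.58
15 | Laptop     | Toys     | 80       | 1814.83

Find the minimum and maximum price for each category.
SELECT category, MIN(price), MAX(price)
FROM sales
GROUP BY category

Result:
  Clothing: min=254.18, max=1687.58
  Food: min=70.28, max=1667.31
  Media: min=1378.61, max=1446.20
  Sports: min=1404.72, max=1404.72
  Tools: min=429.74, max=1961.06
  Toys: min=437.74, max=1814.83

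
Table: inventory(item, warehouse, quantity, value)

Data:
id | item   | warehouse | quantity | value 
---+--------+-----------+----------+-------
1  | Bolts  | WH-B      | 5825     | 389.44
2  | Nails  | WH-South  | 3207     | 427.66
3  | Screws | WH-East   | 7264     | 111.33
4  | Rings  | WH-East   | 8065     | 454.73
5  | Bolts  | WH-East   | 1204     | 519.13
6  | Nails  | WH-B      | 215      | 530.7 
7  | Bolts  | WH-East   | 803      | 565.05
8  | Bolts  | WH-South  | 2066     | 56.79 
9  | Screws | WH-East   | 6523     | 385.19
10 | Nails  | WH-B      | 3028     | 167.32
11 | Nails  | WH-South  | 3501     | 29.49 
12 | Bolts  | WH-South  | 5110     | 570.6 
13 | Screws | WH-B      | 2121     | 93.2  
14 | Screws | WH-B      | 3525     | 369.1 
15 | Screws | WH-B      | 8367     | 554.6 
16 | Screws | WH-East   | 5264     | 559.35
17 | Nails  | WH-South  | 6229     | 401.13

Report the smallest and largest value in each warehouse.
SELECT warehouse, MIN(value), MAX(value)
FROM inventory
GROUP BY warehouse

Result:
  WH-B: min=93.20, max=554.60
  WH-East: min=111.33, max=565.05
  WH-South: min=29.49, max=570.60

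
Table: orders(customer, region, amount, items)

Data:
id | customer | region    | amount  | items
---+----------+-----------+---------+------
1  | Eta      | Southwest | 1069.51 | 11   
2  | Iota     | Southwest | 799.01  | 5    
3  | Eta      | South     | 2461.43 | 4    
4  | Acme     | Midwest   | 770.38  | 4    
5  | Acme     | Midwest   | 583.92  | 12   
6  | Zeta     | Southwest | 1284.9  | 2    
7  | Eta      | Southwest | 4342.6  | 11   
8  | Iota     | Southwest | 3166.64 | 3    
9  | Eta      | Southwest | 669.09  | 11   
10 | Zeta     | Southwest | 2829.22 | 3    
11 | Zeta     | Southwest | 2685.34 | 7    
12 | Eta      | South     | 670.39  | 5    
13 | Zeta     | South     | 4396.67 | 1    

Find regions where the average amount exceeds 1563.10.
SELECT region, AVG(amount)
FROM orders
GROUP BY region
HAVING AVG(amount) > 1563.10

Result:
  South: avg=2509.50
  Southwest: avg=2105.79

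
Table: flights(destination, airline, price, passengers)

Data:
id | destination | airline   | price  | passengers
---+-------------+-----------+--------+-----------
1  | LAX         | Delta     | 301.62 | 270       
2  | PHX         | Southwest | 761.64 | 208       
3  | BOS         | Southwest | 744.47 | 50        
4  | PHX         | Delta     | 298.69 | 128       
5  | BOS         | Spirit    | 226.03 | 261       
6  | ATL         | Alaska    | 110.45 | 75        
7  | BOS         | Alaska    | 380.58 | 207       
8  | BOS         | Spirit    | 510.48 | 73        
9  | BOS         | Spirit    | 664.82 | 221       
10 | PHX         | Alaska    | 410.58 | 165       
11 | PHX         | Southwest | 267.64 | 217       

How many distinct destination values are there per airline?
SELECT airline, COUNT(DISTINCT destination)
FROM flights
GROUP BY airline

Result:
  Alaska: 3 distinct
  Delta: 2 distinct
  Southwest: 2 distinct
  Spirit: 1 distinct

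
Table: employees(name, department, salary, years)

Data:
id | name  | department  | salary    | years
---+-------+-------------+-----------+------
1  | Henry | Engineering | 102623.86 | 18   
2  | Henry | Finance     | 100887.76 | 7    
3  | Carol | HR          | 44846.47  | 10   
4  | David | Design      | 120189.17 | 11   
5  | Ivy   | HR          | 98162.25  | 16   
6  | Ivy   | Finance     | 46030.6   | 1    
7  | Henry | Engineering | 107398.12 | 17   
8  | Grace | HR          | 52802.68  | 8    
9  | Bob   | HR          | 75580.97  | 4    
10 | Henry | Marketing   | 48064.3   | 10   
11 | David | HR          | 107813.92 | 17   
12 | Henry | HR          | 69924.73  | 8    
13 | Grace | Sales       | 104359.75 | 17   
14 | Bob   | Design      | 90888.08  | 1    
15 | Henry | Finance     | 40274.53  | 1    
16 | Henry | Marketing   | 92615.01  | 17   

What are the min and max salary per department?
SELECT department, MIN(salary), MAX(salary)
FROM employees
GROUP BY department

Result:
  Design: min=90888.08, max=120189.17
  Engineering: min=102623.86, max=107398.12
  Finance: min=40274.53, max=100887.76
  HR: min=44846.47, max=107813.92
  Marketing: min=48064.30, max=92615.01
  Sales: min=104359.75, max=104359.75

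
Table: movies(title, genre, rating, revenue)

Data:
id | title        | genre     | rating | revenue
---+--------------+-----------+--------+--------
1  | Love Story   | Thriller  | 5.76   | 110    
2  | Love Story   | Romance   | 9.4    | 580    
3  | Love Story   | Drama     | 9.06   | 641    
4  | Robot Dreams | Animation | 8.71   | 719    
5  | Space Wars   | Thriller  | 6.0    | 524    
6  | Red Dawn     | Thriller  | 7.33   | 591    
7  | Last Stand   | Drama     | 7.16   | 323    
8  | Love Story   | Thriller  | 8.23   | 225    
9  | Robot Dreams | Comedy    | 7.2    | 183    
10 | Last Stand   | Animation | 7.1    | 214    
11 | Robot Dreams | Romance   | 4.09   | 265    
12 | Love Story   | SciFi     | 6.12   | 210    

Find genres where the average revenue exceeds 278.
SELECT genre, AVG(revenue)
FROM movies
GROUP BY genre
HAVING AVG(revenue) > 278

Result:
  Animation: avg=466.50
  Drama: avg=482.00
  Romance: avg=422.50
  Thriller: avg=362.50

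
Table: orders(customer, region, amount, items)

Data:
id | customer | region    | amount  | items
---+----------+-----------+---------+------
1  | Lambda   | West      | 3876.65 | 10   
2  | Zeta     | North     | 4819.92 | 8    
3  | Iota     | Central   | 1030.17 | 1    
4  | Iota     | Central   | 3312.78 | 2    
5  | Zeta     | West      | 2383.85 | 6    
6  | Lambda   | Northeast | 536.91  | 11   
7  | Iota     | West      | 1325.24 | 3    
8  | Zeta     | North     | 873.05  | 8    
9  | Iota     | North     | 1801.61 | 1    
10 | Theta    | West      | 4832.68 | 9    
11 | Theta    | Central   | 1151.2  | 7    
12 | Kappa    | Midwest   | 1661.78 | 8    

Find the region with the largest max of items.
SELECT region, MAX(items) as val
FROM orders
GROUP BY region
ORDER BY val DESC
LIMIT 1

Result: Northeast with max(items) = 11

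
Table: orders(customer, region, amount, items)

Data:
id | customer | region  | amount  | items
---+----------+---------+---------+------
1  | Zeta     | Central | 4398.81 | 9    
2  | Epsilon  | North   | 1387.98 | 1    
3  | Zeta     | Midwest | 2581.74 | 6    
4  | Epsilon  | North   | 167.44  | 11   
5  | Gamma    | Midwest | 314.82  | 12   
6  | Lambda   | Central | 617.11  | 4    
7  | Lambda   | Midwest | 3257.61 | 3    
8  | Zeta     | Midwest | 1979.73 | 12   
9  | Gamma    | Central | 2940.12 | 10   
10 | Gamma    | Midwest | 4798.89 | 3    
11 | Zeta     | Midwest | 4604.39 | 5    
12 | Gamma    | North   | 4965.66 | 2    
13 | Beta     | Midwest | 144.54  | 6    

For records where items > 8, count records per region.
SELECT region, COUNT(*)
FROM orders
WHERE items > 8
GROUP BY region

Note: WHERE filters rows before grouping.

Result:
  Central: 2
  Midwest: 2
  North: 1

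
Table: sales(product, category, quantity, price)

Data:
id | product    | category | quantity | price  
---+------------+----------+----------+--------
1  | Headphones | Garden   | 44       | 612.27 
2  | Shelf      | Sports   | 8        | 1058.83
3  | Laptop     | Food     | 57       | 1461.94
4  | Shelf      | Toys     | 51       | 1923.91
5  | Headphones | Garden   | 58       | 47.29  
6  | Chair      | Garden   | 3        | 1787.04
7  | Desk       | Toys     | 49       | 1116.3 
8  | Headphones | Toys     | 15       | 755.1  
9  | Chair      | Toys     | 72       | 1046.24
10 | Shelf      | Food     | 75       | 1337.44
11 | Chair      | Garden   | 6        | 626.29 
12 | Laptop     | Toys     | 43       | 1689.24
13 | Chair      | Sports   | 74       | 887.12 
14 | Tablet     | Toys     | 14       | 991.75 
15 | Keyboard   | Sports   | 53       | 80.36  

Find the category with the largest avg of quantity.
SELECT category, AVG(quantity) as val
FROM sales
GROUP BY category
ORDER BY val DESC
LIMIT 1

Result: Food with avg(quantity) = 66.00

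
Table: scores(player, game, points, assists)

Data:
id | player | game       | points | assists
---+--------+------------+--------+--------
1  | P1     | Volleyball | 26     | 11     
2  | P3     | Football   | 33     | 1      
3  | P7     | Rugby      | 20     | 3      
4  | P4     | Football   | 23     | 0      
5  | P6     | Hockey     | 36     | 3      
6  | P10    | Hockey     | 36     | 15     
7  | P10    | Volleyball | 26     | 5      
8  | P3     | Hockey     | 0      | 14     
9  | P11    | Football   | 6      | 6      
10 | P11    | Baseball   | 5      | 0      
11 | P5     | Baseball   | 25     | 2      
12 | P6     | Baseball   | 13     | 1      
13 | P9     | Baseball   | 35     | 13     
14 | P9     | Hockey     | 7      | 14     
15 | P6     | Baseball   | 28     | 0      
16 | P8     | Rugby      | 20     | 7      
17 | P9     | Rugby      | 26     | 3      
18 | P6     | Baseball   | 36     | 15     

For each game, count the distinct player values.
SELECT game, COUNT(DISTINCT player)
FROM scores
GROUP BY game

Result:
  Baseball: 4 distinct
  Football: 3 distinct
  Hockey: 4 distinct
  Rugby: 3 distinct
  Volleyball: 2 distinct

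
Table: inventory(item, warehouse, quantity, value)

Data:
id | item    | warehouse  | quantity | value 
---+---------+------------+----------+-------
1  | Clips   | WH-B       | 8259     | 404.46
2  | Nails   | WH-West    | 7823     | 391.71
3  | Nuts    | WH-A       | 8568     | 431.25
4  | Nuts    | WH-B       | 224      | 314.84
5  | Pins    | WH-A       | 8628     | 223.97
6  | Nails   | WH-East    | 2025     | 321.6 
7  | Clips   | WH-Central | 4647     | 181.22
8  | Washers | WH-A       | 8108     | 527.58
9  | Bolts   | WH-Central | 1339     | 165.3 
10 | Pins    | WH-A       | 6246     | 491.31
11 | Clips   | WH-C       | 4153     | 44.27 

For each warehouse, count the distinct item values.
SELECT warehouse, COUNT(DISTINCT item)
FROM inventory
GROUP BY warehouse

Result:
  WH-A: 3 distinct
  WH-B: 2 distinct
  WH-C: 1 distinct
  WH-Central: 2 distinct
  WH-East: 1 distinct
  WH-West: 1 distinct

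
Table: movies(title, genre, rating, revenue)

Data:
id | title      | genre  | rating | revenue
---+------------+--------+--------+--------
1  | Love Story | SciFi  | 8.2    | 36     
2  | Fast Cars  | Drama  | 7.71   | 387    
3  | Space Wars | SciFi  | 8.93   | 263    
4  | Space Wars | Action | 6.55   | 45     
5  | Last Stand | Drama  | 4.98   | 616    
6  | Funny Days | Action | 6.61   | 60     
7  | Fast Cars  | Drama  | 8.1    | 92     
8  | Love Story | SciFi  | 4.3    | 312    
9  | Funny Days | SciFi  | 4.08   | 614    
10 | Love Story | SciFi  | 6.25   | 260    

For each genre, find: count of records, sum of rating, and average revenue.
SELECT genre,
       COUNT(*) as cnt,
       SUM(rating) as total_rating,
       AVG(revenue) as avg_revenue
FROM movies
GROUP BY genre

Result:
  Action: 2 records, 13.16 total rating, 52.50 avg revenue
  Drama: 3 records, 20.79 total rating, 365.00 avg revenue
  SciFi: 5 records, 31.76 total rating, 297.00 avg revenue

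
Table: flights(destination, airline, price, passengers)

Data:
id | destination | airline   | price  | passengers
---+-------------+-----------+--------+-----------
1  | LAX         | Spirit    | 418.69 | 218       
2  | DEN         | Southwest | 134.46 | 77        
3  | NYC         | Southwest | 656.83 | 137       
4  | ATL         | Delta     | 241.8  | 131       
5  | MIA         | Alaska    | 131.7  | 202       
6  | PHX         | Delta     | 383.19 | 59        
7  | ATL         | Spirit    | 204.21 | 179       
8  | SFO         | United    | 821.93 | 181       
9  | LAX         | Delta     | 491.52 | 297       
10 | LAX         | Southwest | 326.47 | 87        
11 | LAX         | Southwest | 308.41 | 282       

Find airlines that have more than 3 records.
SELECT airline, COUNT(*) as cnt
FROM flights
GROUP BY airline
HAVING COUNT(*) > 3

Result:
  Southwest: 4

Note: HAVING filters groups after aggregation, WHERE filters rows before.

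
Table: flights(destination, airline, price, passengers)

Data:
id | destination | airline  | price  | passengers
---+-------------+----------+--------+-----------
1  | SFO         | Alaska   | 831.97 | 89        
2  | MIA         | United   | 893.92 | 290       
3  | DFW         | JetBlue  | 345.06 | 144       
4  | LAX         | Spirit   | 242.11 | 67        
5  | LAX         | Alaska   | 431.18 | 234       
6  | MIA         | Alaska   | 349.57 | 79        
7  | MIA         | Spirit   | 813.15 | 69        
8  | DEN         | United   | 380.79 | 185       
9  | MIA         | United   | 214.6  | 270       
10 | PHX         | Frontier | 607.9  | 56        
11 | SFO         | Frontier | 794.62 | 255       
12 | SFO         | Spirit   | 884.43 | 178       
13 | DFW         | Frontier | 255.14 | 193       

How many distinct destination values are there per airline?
SELECT airline, COUNT(DISTINCT destination)
FROM flights
GROUP BY airline

Result:
  Alaska: 3 distinct
  Frontier: 3 distinct
  JetBlue: 1 distinct
  Spirit: 3 distinct
  United: 2 distinct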